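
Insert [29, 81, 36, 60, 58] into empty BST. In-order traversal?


Insert 29: root
Insert 81: R from 29
Insert 36: R from 29 -> L from 81
Insert 60: R from 29 -> L from 81 -> R from 36
Insert 58: R from 29 -> L from 81 -> R from 36 -> L from 60

In-order: [29, 36, 58, 60, 81]


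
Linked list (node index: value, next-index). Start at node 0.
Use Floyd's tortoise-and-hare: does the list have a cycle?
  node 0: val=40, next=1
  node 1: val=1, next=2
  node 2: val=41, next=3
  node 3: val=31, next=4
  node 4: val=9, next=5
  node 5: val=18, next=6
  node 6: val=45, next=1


Floyd's tortoise (slow, +1) and hare (fast, +2):
  init: slow=0, fast=0
  step 1: slow=1, fast=2
  step 2: slow=2, fast=4
  step 3: slow=3, fast=6
  step 4: slow=4, fast=2
  step 5: slow=5, fast=4
  step 6: slow=6, fast=6
  slow == fast at node 6: cycle detected

Cycle: yes


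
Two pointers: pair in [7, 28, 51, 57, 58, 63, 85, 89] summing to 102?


lo=0(7)+hi=7(89)=96
lo=1(28)+hi=7(89)=117
lo=1(28)+hi=6(85)=113
lo=1(28)+hi=5(63)=91
lo=2(51)+hi=5(63)=114
lo=2(51)+hi=4(58)=109
lo=2(51)+hi=3(57)=108

No pair found


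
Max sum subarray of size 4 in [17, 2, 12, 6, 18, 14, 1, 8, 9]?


[0:4]: 37
[1:5]: 38
[2:6]: 50
[3:7]: 39
[4:8]: 41
[5:9]: 32

Max: 50 at [2:6]


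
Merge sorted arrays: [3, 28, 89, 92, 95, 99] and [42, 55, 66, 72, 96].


Take 3 from A
Take 28 from A
Take 42 from B
Take 55 from B
Take 66 from B
Take 72 from B
Take 89 from A
Take 92 from A
Take 95 from A
Take 96 from B

Merged: [3, 28, 42, 55, 66, 72, 89, 92, 95, 96, 99]


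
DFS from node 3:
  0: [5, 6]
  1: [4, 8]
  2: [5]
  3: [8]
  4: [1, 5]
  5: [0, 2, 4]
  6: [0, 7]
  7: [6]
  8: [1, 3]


Visit 3, push [8]
Visit 8, push [1]
Visit 1, push [4]
Visit 4, push [5]
Visit 5, push [2, 0]
Visit 0, push [6]
Visit 6, push [7]
Visit 7, push []
Visit 2, push []

DFS order: [3, 8, 1, 4, 5, 0, 6, 7, 2]


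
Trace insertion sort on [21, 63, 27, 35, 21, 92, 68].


Initial: [21, 63, 27, 35, 21, 92, 68]
Insert 63: [21, 63, 27, 35, 21, 92, 68]
Insert 27: [21, 27, 63, 35, 21, 92, 68]
Insert 35: [21, 27, 35, 63, 21, 92, 68]
Insert 21: [21, 21, 27, 35, 63, 92, 68]
Insert 92: [21, 21, 27, 35, 63, 92, 68]
Insert 68: [21, 21, 27, 35, 63, 68, 92]

Sorted: [21, 21, 27, 35, 63, 68, 92]


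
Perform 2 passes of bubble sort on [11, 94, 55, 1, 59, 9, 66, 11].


Initial: [11, 94, 55, 1, 59, 9, 66, 11]
Pass 1: [11, 55, 1, 59, 9, 66, 11, 94] (6 swaps)
Pass 2: [11, 1, 55, 9, 59, 11, 66, 94] (3 swaps)

After 2 passes: [11, 1, 55, 9, 59, 11, 66, 94]


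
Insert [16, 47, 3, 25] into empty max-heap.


Insert 16: [16]
Insert 47: [47, 16]
Insert 3: [47, 16, 3]
Insert 25: [47, 25, 3, 16]

Final heap: [47, 25, 3, 16]


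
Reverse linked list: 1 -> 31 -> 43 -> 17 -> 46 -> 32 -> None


Step 1: curr=1, set curr.next=prev(None) | reversed so far: 1
Step 2: curr=31, set curr.next=prev(1) | reversed so far: 31 -> 1
Step 3: curr=43, set curr.next=prev(31) | reversed so far: 43 -> 31 -> 1
Step 4: curr=17, set curr.next=prev(43) | reversed so far: 17 -> 43 -> 31 -> 1
Step 5: curr=46, set curr.next=prev(17) | reversed so far: 46 -> 17 -> 43 -> 31 -> 1
Step 6: curr=32, set curr.next=prev(46) | reversed so far: 32 -> 46 -> 17 -> 43 -> 31 -> 1

32 -> 46 -> 17 -> 43 -> 31 -> 1 -> None


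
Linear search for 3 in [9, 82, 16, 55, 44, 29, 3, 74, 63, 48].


i=0: 9!=3
i=1: 82!=3
i=2: 16!=3
i=3: 55!=3
i=4: 44!=3
i=5: 29!=3
i=6: 3==3 found!

Found at 6, 7 comps


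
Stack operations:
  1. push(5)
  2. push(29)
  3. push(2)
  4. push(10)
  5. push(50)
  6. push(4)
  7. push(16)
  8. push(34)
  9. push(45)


push(5) -> [5]
push(29) -> [5, 29]
push(2) -> [5, 29, 2]
push(10) -> [5, 29, 2, 10]
push(50) -> [5, 29, 2, 10, 50]
push(4) -> [5, 29, 2, 10, 50, 4]
push(16) -> [5, 29, 2, 10, 50, 4, 16]
push(34) -> [5, 29, 2, 10, 50, 4, 16, 34]
push(45) -> [5, 29, 2, 10, 50, 4, 16, 34, 45]

Final stack: [5, 29, 2, 10, 50, 4, 16, 34, 45]


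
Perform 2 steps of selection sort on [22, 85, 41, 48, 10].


Initial: [22, 85, 41, 48, 10]
Step 1: min=10 at 4
  Swap: [10, 85, 41, 48, 22]
Step 2: min=22 at 4
  Swap: [10, 22, 41, 48, 85]

After 2 steps: [10, 22, 41, 48, 85]


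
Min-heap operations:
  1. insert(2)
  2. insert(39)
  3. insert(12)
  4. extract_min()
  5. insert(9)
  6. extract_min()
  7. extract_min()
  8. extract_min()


insert(2) -> [2]
insert(39) -> [2, 39]
insert(12) -> [2, 39, 12]
extract_min()->2, [12, 39]
insert(9) -> [9, 39, 12]
extract_min()->9, [12, 39]
extract_min()->12, [39]
extract_min()->39, []

Final heap: []


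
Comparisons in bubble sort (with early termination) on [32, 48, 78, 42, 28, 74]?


Algorithm: bubble sort (with early termination)
Input: [32, 48, 78, 42, 28, 74]
Sorted: [28, 32, 42, 48, 74, 78]

15


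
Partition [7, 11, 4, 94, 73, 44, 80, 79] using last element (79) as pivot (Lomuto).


Pivot: 79
  7 <= 79: advance i (no swap)
  11 <= 79: advance i (no swap)
  4 <= 79: advance i (no swap)
  73 <= 79: swap -> [7, 11, 4, 73, 94, 44, 80, 79]
  44 <= 79: swap -> [7, 11, 4, 73, 44, 94, 80, 79]
Place pivot at 5: [7, 11, 4, 73, 44, 79, 80, 94]

Partitioned: [7, 11, 4, 73, 44, 79, 80, 94]


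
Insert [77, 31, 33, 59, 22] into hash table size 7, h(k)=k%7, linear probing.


Insert 77: h=0 -> slot 0
Insert 31: h=3 -> slot 3
Insert 33: h=5 -> slot 5
Insert 59: h=3, 1 probes -> slot 4
Insert 22: h=1 -> slot 1

Table: [77, 22, None, 31, 59, 33, None]


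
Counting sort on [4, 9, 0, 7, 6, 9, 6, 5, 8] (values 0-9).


Input: [4, 9, 0, 7, 6, 9, 6, 5, 8]
Counts: [1, 0, 0, 0, 1, 1, 2, 1, 1, 2]

Sorted: [0, 4, 5, 6, 6, 7, 8, 9, 9]


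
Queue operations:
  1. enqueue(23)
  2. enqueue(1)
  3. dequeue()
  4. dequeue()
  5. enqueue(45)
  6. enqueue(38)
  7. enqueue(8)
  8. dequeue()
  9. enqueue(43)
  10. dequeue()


enqueue(23) -> [23]
enqueue(1) -> [23, 1]
dequeue()->23, [1]
dequeue()->1, []
enqueue(45) -> [45]
enqueue(38) -> [45, 38]
enqueue(8) -> [45, 38, 8]
dequeue()->45, [38, 8]
enqueue(43) -> [38, 8, 43]
dequeue()->38, [8, 43]

Final queue: [8, 43]


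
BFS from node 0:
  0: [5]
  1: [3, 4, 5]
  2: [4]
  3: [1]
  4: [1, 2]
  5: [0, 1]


Visit 0, enqueue [5]
Visit 5, enqueue [1]
Visit 1, enqueue [3, 4]
Visit 3, enqueue []
Visit 4, enqueue [2]
Visit 2, enqueue []

BFS order: [0, 5, 1, 3, 4, 2]


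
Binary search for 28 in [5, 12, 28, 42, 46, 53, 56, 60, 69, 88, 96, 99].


Step 1: lo=0, hi=11, mid=5, val=53
Step 2: lo=0, hi=4, mid=2, val=28

Found at index 2


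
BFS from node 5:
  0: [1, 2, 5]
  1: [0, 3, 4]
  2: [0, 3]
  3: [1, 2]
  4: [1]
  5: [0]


Visit 5, enqueue [0]
Visit 0, enqueue [1, 2]
Visit 1, enqueue [3, 4]
Visit 2, enqueue []
Visit 3, enqueue []
Visit 4, enqueue []

BFS order: [5, 0, 1, 2, 3, 4]


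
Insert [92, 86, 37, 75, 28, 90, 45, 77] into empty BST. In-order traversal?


Insert 92: root
Insert 86: L from 92
Insert 37: L from 92 -> L from 86
Insert 75: L from 92 -> L from 86 -> R from 37
Insert 28: L from 92 -> L from 86 -> L from 37
Insert 90: L from 92 -> R from 86
Insert 45: L from 92 -> L from 86 -> R from 37 -> L from 75
Insert 77: L from 92 -> L from 86 -> R from 37 -> R from 75

In-order: [28, 37, 45, 75, 77, 86, 90, 92]


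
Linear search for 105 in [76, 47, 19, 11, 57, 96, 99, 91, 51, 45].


i=0: 76!=105
i=1: 47!=105
i=2: 19!=105
i=3: 11!=105
i=4: 57!=105
i=5: 96!=105
i=6: 99!=105
i=7: 91!=105
i=8: 51!=105
i=9: 45!=105

Not found, 10 comps


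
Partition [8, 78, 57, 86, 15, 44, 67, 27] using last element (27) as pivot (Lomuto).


Pivot: 27
  8 <= 27: advance i (no swap)
  15 <= 27: swap -> [8, 15, 57, 86, 78, 44, 67, 27]
Place pivot at 2: [8, 15, 27, 86, 78, 44, 67, 57]

Partitioned: [8, 15, 27, 86, 78, 44, 67, 57]


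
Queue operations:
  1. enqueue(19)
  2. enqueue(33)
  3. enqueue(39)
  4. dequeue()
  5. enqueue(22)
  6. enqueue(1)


enqueue(19) -> [19]
enqueue(33) -> [19, 33]
enqueue(39) -> [19, 33, 39]
dequeue()->19, [33, 39]
enqueue(22) -> [33, 39, 22]
enqueue(1) -> [33, 39, 22, 1]

Final queue: [33, 39, 22, 1]


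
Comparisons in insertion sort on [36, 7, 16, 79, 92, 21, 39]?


Algorithm: insertion sort
Input: [36, 7, 16, 79, 92, 21, 39]
Sorted: [7, 16, 21, 36, 39, 79, 92]

12


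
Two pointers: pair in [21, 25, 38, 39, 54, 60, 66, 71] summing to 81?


lo=0(21)+hi=7(71)=92
lo=0(21)+hi=6(66)=87
lo=0(21)+hi=5(60)=81

Yes: 21+60=81


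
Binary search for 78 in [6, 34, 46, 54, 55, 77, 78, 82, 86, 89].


Step 1: lo=0, hi=9, mid=4, val=55
Step 2: lo=5, hi=9, mid=7, val=82
Step 3: lo=5, hi=6, mid=5, val=77
Step 4: lo=6, hi=6, mid=6, val=78

Found at index 6


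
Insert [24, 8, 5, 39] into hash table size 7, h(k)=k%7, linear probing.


Insert 24: h=3 -> slot 3
Insert 8: h=1 -> slot 1
Insert 5: h=5 -> slot 5
Insert 39: h=4 -> slot 4

Table: [None, 8, None, 24, 39, 5, None]


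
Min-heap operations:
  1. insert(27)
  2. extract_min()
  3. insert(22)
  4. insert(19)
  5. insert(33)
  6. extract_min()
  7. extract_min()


insert(27) -> [27]
extract_min()->27, []
insert(22) -> [22]
insert(19) -> [19, 22]
insert(33) -> [19, 22, 33]
extract_min()->19, [22, 33]
extract_min()->22, [33]

Final heap: [33]


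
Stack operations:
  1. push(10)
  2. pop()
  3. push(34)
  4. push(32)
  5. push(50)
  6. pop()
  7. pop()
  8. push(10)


push(10) -> [10]
pop()->10, []
push(34) -> [34]
push(32) -> [34, 32]
push(50) -> [34, 32, 50]
pop()->50, [34, 32]
pop()->32, [34]
push(10) -> [34, 10]

Final stack: [34, 10]


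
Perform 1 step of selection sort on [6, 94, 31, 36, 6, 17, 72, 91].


Initial: [6, 94, 31, 36, 6, 17, 72, 91]
Step 1: min=6 at 0
  Swap: [6, 94, 31, 36, 6, 17, 72, 91]

After 1 step: [6, 94, 31, 36, 6, 17, 72, 91]


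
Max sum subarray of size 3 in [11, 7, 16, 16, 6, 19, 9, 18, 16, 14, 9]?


[0:3]: 34
[1:4]: 39
[2:5]: 38
[3:6]: 41
[4:7]: 34
[5:8]: 46
[6:9]: 43
[7:10]: 48
[8:11]: 39

Max: 48 at [7:10]


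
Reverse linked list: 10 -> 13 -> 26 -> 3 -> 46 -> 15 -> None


Step 1: curr=10, set curr.next=prev(None) | reversed so far: 10
Step 2: curr=13, set curr.next=prev(10) | reversed so far: 13 -> 10
Step 3: curr=26, set curr.next=prev(13) | reversed so far: 26 -> 13 -> 10
Step 4: curr=3, set curr.next=prev(26) | reversed so far: 3 -> 26 -> 13 -> 10
Step 5: curr=46, set curr.next=prev(3) | reversed so far: 46 -> 3 -> 26 -> 13 -> 10
Step 6: curr=15, set curr.next=prev(46) | reversed so far: 15 -> 46 -> 3 -> 26 -> 13 -> 10

15 -> 46 -> 3 -> 26 -> 13 -> 10 -> None


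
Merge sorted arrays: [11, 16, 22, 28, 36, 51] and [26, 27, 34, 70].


Take 11 from A
Take 16 from A
Take 22 from A
Take 26 from B
Take 27 from B
Take 28 from A
Take 34 from B
Take 36 from A
Take 51 from A

Merged: [11, 16, 22, 26, 27, 28, 34, 36, 51, 70]


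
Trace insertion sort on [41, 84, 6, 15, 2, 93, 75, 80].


Initial: [41, 84, 6, 15, 2, 93, 75, 80]
Insert 84: [41, 84, 6, 15, 2, 93, 75, 80]
Insert 6: [6, 41, 84, 15, 2, 93, 75, 80]
Insert 15: [6, 15, 41, 84, 2, 93, 75, 80]
Insert 2: [2, 6, 15, 41, 84, 93, 75, 80]
Insert 93: [2, 6, 15, 41, 84, 93, 75, 80]
Insert 75: [2, 6, 15, 41, 75, 84, 93, 80]
Insert 80: [2, 6, 15, 41, 75, 80, 84, 93]

Sorted: [2, 6, 15, 41, 75, 80, 84, 93]


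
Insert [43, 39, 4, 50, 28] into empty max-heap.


Insert 43: [43]
Insert 39: [43, 39]
Insert 4: [43, 39, 4]
Insert 50: [50, 43, 4, 39]
Insert 28: [50, 43, 4, 39, 28]

Final heap: [50, 43, 4, 39, 28]


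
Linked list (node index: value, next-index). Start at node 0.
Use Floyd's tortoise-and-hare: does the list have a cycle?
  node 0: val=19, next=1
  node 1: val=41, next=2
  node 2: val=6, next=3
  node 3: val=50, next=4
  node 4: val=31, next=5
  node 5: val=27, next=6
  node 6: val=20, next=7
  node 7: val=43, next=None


Floyd's tortoise (slow, +1) and hare (fast, +2):
  init: slow=0, fast=0
  step 1: slow=1, fast=2
  step 2: slow=2, fast=4
  step 3: slow=3, fast=6
  step 4: fast 6->7->None, no cycle

Cycle: no


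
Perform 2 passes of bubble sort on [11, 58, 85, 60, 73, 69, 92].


Initial: [11, 58, 85, 60, 73, 69, 92]
Pass 1: [11, 58, 60, 73, 69, 85, 92] (3 swaps)
Pass 2: [11, 58, 60, 69, 73, 85, 92] (1 swaps)

After 2 passes: [11, 58, 60, 69, 73, 85, 92]


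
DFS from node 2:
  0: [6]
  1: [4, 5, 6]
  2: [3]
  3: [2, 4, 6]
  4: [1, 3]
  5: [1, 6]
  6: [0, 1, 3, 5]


Visit 2, push [3]
Visit 3, push [6, 4]
Visit 4, push [1]
Visit 1, push [6, 5]
Visit 5, push [6]
Visit 6, push [0]
Visit 0, push []

DFS order: [2, 3, 4, 1, 5, 6, 0]


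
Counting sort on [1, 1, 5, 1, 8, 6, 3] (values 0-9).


Input: [1, 1, 5, 1, 8, 6, 3]
Counts: [0, 3, 0, 1, 0, 1, 1, 0, 1, 0]

Sorted: [1, 1, 1, 3, 5, 6, 8]


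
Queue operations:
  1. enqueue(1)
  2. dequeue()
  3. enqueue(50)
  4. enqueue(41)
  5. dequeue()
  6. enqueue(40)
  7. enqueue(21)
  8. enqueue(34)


enqueue(1) -> [1]
dequeue()->1, []
enqueue(50) -> [50]
enqueue(41) -> [50, 41]
dequeue()->50, [41]
enqueue(40) -> [41, 40]
enqueue(21) -> [41, 40, 21]
enqueue(34) -> [41, 40, 21, 34]

Final queue: [41, 40, 21, 34]


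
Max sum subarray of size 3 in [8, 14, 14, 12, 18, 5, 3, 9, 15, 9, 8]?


[0:3]: 36
[1:4]: 40
[2:5]: 44
[3:6]: 35
[4:7]: 26
[5:8]: 17
[6:9]: 27
[7:10]: 33
[8:11]: 32

Max: 44 at [2:5]


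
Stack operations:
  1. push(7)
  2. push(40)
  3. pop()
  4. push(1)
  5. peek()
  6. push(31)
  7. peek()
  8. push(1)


push(7) -> [7]
push(40) -> [7, 40]
pop()->40, [7]
push(1) -> [7, 1]
peek()->1
push(31) -> [7, 1, 31]
peek()->31
push(1) -> [7, 1, 31, 1]

Final stack: [7, 1, 31, 1]


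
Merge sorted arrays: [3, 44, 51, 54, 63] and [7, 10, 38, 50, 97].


Take 3 from A
Take 7 from B
Take 10 from B
Take 38 from B
Take 44 from A
Take 50 from B
Take 51 from A
Take 54 from A
Take 63 from A

Merged: [3, 7, 10, 38, 44, 50, 51, 54, 63, 97]


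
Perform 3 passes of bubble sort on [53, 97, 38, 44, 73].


Initial: [53, 97, 38, 44, 73]
Pass 1: [53, 38, 44, 73, 97] (3 swaps)
Pass 2: [38, 44, 53, 73, 97] (2 swaps)
Pass 3: [38, 44, 53, 73, 97] (0 swaps)

After 3 passes: [38, 44, 53, 73, 97]


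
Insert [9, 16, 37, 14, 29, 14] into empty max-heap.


Insert 9: [9]
Insert 16: [16, 9]
Insert 37: [37, 9, 16]
Insert 14: [37, 14, 16, 9]
Insert 29: [37, 29, 16, 9, 14]
Insert 14: [37, 29, 16, 9, 14, 14]

Final heap: [37, 29, 16, 9, 14, 14]


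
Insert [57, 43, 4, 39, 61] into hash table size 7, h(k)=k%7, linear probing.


Insert 57: h=1 -> slot 1
Insert 43: h=1, 1 probes -> slot 2
Insert 4: h=4 -> slot 4
Insert 39: h=4, 1 probes -> slot 5
Insert 61: h=5, 1 probes -> slot 6

Table: [None, 57, 43, None, 4, 39, 61]


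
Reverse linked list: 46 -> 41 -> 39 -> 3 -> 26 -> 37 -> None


Step 1: curr=46, set curr.next=prev(None) | reversed so far: 46
Step 2: curr=41, set curr.next=prev(46) | reversed so far: 41 -> 46
Step 3: curr=39, set curr.next=prev(41) | reversed so far: 39 -> 41 -> 46
Step 4: curr=3, set curr.next=prev(39) | reversed so far: 3 -> 39 -> 41 -> 46
Step 5: curr=26, set curr.next=prev(3) | reversed so far: 26 -> 3 -> 39 -> 41 -> 46
Step 6: curr=37, set curr.next=prev(26) | reversed so far: 37 -> 26 -> 3 -> 39 -> 41 -> 46

37 -> 26 -> 3 -> 39 -> 41 -> 46 -> None


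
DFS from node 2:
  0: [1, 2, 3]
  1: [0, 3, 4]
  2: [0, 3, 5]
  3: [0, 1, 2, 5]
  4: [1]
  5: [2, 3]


Visit 2, push [5, 3, 0]
Visit 0, push [3, 1]
Visit 1, push [4, 3]
Visit 3, push [5]
Visit 5, push []
Visit 4, push []

DFS order: [2, 0, 1, 3, 5, 4]


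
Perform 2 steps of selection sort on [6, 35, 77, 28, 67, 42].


Initial: [6, 35, 77, 28, 67, 42]
Step 1: min=6 at 0
  Swap: [6, 35, 77, 28, 67, 42]
Step 2: min=28 at 3
  Swap: [6, 28, 77, 35, 67, 42]

After 2 steps: [6, 28, 77, 35, 67, 42]


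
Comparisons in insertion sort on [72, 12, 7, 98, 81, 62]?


Algorithm: insertion sort
Input: [72, 12, 7, 98, 81, 62]
Sorted: [7, 12, 62, 72, 81, 98]

10


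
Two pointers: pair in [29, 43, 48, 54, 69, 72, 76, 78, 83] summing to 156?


lo=0(29)+hi=8(83)=112
lo=1(43)+hi=8(83)=126
lo=2(48)+hi=8(83)=131
lo=3(54)+hi=8(83)=137
lo=4(69)+hi=8(83)=152
lo=5(72)+hi=8(83)=155
lo=6(76)+hi=8(83)=159
lo=6(76)+hi=7(78)=154

No pair found


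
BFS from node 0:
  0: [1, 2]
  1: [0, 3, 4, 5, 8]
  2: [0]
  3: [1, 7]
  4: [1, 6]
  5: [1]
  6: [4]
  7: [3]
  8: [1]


Visit 0, enqueue [1, 2]
Visit 1, enqueue [3, 4, 5, 8]
Visit 2, enqueue []
Visit 3, enqueue [7]
Visit 4, enqueue [6]
Visit 5, enqueue []
Visit 8, enqueue []
Visit 7, enqueue []
Visit 6, enqueue []

BFS order: [0, 1, 2, 3, 4, 5, 8, 7, 6]


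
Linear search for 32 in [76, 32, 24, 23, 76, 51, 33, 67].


i=0: 76!=32
i=1: 32==32 found!

Found at 1, 2 comps


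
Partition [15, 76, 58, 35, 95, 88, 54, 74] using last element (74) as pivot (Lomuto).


Pivot: 74
  15 <= 74: advance i (no swap)
  58 <= 74: swap -> [15, 58, 76, 35, 95, 88, 54, 74]
  35 <= 74: swap -> [15, 58, 35, 76, 95, 88, 54, 74]
  54 <= 74: swap -> [15, 58, 35, 54, 95, 88, 76, 74]
Place pivot at 4: [15, 58, 35, 54, 74, 88, 76, 95]

Partitioned: [15, 58, 35, 54, 74, 88, 76, 95]


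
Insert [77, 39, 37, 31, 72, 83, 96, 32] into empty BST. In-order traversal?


Insert 77: root
Insert 39: L from 77
Insert 37: L from 77 -> L from 39
Insert 31: L from 77 -> L from 39 -> L from 37
Insert 72: L from 77 -> R from 39
Insert 83: R from 77
Insert 96: R from 77 -> R from 83
Insert 32: L from 77 -> L from 39 -> L from 37 -> R from 31

In-order: [31, 32, 37, 39, 72, 77, 83, 96]


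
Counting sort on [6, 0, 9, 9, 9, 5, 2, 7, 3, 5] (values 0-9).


Input: [6, 0, 9, 9, 9, 5, 2, 7, 3, 5]
Counts: [1, 0, 1, 1, 0, 2, 1, 1, 0, 3]

Sorted: [0, 2, 3, 5, 5, 6, 7, 9, 9, 9]


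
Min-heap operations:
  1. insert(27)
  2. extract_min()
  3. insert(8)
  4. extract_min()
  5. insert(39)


insert(27) -> [27]
extract_min()->27, []
insert(8) -> [8]
extract_min()->8, []
insert(39) -> [39]

Final heap: [39]


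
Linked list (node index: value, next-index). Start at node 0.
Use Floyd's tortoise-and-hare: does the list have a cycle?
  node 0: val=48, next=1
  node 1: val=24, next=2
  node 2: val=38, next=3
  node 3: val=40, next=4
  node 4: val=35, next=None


Floyd's tortoise (slow, +1) and hare (fast, +2):
  init: slow=0, fast=0
  step 1: slow=1, fast=2
  step 2: slow=2, fast=4
  step 3: fast -> None, no cycle

Cycle: no


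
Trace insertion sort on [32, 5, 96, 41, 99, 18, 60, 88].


Initial: [32, 5, 96, 41, 99, 18, 60, 88]
Insert 5: [5, 32, 96, 41, 99, 18, 60, 88]
Insert 96: [5, 32, 96, 41, 99, 18, 60, 88]
Insert 41: [5, 32, 41, 96, 99, 18, 60, 88]
Insert 99: [5, 32, 41, 96, 99, 18, 60, 88]
Insert 18: [5, 18, 32, 41, 96, 99, 60, 88]
Insert 60: [5, 18, 32, 41, 60, 96, 99, 88]
Insert 88: [5, 18, 32, 41, 60, 88, 96, 99]

Sorted: [5, 18, 32, 41, 60, 88, 96, 99]


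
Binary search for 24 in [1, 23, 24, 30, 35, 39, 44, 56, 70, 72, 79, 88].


Step 1: lo=0, hi=11, mid=5, val=39
Step 2: lo=0, hi=4, mid=2, val=24

Found at index 2


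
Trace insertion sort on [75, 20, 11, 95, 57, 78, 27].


Initial: [75, 20, 11, 95, 57, 78, 27]
Insert 20: [20, 75, 11, 95, 57, 78, 27]
Insert 11: [11, 20, 75, 95, 57, 78, 27]
Insert 95: [11, 20, 75, 95, 57, 78, 27]
Insert 57: [11, 20, 57, 75, 95, 78, 27]
Insert 78: [11, 20, 57, 75, 78, 95, 27]
Insert 27: [11, 20, 27, 57, 75, 78, 95]

Sorted: [11, 20, 27, 57, 75, 78, 95]


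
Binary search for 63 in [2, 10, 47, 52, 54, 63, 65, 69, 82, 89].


Step 1: lo=0, hi=9, mid=4, val=54
Step 2: lo=5, hi=9, mid=7, val=69
Step 3: lo=5, hi=6, mid=5, val=63

Found at index 5


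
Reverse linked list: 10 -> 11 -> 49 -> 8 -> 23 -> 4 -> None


Step 1: curr=10, set curr.next=prev(None) | reversed so far: 10
Step 2: curr=11, set curr.next=prev(10) | reversed so far: 11 -> 10
Step 3: curr=49, set curr.next=prev(11) | reversed so far: 49 -> 11 -> 10
Step 4: curr=8, set curr.next=prev(49) | reversed so far: 8 -> 49 -> 11 -> 10
Step 5: curr=23, set curr.next=prev(8) | reversed so far: 23 -> 8 -> 49 -> 11 -> 10
Step 6: curr=4, set curr.next=prev(23) | reversed so far: 4 -> 23 -> 8 -> 49 -> 11 -> 10

4 -> 23 -> 8 -> 49 -> 11 -> 10 -> None


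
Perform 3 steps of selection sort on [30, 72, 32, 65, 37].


Initial: [30, 72, 32, 65, 37]
Step 1: min=30 at 0
  Swap: [30, 72, 32, 65, 37]
Step 2: min=32 at 2
  Swap: [30, 32, 72, 65, 37]
Step 3: min=37 at 4
  Swap: [30, 32, 37, 65, 72]

After 3 steps: [30, 32, 37, 65, 72]


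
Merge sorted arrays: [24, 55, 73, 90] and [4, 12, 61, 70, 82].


Take 4 from B
Take 12 from B
Take 24 from A
Take 55 from A
Take 61 from B
Take 70 from B
Take 73 from A
Take 82 from B

Merged: [4, 12, 24, 55, 61, 70, 73, 82, 90]


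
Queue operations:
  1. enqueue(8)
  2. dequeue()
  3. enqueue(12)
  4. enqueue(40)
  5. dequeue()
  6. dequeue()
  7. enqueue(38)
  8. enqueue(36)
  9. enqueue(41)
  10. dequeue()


enqueue(8) -> [8]
dequeue()->8, []
enqueue(12) -> [12]
enqueue(40) -> [12, 40]
dequeue()->12, [40]
dequeue()->40, []
enqueue(38) -> [38]
enqueue(36) -> [38, 36]
enqueue(41) -> [38, 36, 41]
dequeue()->38, [36, 41]

Final queue: [36, 41]


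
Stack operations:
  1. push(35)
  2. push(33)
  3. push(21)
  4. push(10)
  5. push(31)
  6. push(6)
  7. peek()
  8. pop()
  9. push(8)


push(35) -> [35]
push(33) -> [35, 33]
push(21) -> [35, 33, 21]
push(10) -> [35, 33, 21, 10]
push(31) -> [35, 33, 21, 10, 31]
push(6) -> [35, 33, 21, 10, 31, 6]
peek()->6
pop()->6, [35, 33, 21, 10, 31]
push(8) -> [35, 33, 21, 10, 31, 8]

Final stack: [35, 33, 21, 10, 31, 8]


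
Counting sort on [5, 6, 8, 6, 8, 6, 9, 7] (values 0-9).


Input: [5, 6, 8, 6, 8, 6, 9, 7]
Counts: [0, 0, 0, 0, 0, 1, 3, 1, 2, 1]

Sorted: [5, 6, 6, 6, 7, 8, 8, 9]


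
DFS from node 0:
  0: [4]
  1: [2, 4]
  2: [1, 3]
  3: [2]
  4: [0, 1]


Visit 0, push [4]
Visit 4, push [1]
Visit 1, push [2]
Visit 2, push [3]
Visit 3, push []

DFS order: [0, 4, 1, 2, 3]


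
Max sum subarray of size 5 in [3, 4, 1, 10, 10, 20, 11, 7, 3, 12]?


[0:5]: 28
[1:6]: 45
[2:7]: 52
[3:8]: 58
[4:9]: 51
[5:10]: 53

Max: 58 at [3:8]


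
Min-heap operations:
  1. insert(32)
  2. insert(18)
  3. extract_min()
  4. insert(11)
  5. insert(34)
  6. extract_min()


insert(32) -> [32]
insert(18) -> [18, 32]
extract_min()->18, [32]
insert(11) -> [11, 32]
insert(34) -> [11, 32, 34]
extract_min()->11, [32, 34]

Final heap: [32, 34]


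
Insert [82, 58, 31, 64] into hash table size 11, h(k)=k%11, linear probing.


Insert 82: h=5 -> slot 5
Insert 58: h=3 -> slot 3
Insert 31: h=9 -> slot 9
Insert 64: h=9, 1 probes -> slot 10

Table: [None, None, None, 58, None, 82, None, None, None, 31, 64]


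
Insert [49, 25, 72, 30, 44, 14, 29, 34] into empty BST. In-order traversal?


Insert 49: root
Insert 25: L from 49
Insert 72: R from 49
Insert 30: L from 49 -> R from 25
Insert 44: L from 49 -> R from 25 -> R from 30
Insert 14: L from 49 -> L from 25
Insert 29: L from 49 -> R from 25 -> L from 30
Insert 34: L from 49 -> R from 25 -> R from 30 -> L from 44

In-order: [14, 25, 29, 30, 34, 44, 49, 72]


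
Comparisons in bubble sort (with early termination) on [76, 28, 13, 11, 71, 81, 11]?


Algorithm: bubble sort (with early termination)
Input: [76, 28, 13, 11, 71, 81, 11]
Sorted: [11, 11, 13, 28, 71, 76, 81]

21


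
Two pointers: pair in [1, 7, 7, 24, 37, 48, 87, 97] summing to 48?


lo=0(1)+hi=7(97)=98
lo=0(1)+hi=6(87)=88
lo=0(1)+hi=5(48)=49
lo=0(1)+hi=4(37)=38
lo=1(7)+hi=4(37)=44
lo=2(7)+hi=4(37)=44
lo=3(24)+hi=4(37)=61

No pair found


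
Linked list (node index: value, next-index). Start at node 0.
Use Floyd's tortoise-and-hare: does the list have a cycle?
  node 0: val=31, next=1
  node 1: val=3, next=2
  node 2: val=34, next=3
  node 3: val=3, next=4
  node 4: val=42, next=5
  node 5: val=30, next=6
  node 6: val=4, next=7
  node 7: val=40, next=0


Floyd's tortoise (slow, +1) and hare (fast, +2):
  init: slow=0, fast=0
  step 1: slow=1, fast=2
  step 2: slow=2, fast=4
  step 3: slow=3, fast=6
  step 4: slow=4, fast=0
  step 5: slow=5, fast=2
  step 6: slow=6, fast=4
  step 7: slow=7, fast=6
  step 8: slow=0, fast=0
  slow == fast at node 0: cycle detected

Cycle: yes


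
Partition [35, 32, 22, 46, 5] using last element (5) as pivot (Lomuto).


Pivot: 5
Place pivot at 0: [5, 32, 22, 46, 35]

Partitioned: [5, 32, 22, 46, 35]


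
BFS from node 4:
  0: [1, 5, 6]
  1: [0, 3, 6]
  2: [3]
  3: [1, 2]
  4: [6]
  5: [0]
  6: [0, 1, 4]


Visit 4, enqueue [6]
Visit 6, enqueue [0, 1]
Visit 0, enqueue [5]
Visit 1, enqueue [3]
Visit 5, enqueue []
Visit 3, enqueue [2]
Visit 2, enqueue []

BFS order: [4, 6, 0, 1, 5, 3, 2]


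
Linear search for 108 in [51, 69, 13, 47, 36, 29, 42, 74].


i=0: 51!=108
i=1: 69!=108
i=2: 13!=108
i=3: 47!=108
i=4: 36!=108
i=5: 29!=108
i=6: 42!=108
i=7: 74!=108

Not found, 8 comps


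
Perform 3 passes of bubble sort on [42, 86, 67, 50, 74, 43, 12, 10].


Initial: [42, 86, 67, 50, 74, 43, 12, 10]
Pass 1: [42, 67, 50, 74, 43, 12, 10, 86] (6 swaps)
Pass 2: [42, 50, 67, 43, 12, 10, 74, 86] (4 swaps)
Pass 3: [42, 50, 43, 12, 10, 67, 74, 86] (3 swaps)

After 3 passes: [42, 50, 43, 12, 10, 67, 74, 86]


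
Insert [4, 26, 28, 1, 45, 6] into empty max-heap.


Insert 4: [4]
Insert 26: [26, 4]
Insert 28: [28, 4, 26]
Insert 1: [28, 4, 26, 1]
Insert 45: [45, 28, 26, 1, 4]
Insert 6: [45, 28, 26, 1, 4, 6]

Final heap: [45, 28, 26, 1, 4, 6]


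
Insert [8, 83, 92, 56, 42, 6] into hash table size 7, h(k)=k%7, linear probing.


Insert 8: h=1 -> slot 1
Insert 83: h=6 -> slot 6
Insert 92: h=1, 1 probes -> slot 2
Insert 56: h=0 -> slot 0
Insert 42: h=0, 3 probes -> slot 3
Insert 6: h=6, 5 probes -> slot 4

Table: [56, 8, 92, 42, 6, None, 83]


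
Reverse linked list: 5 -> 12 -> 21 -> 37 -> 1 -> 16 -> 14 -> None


Step 1: curr=5, set curr.next=prev(None) | reversed so far: 5
Step 2: curr=12, set curr.next=prev(5) | reversed so far: 12 -> 5
Step 3: curr=21, set curr.next=prev(12) | reversed so far: 21 -> 12 -> 5
Step 4: curr=37, set curr.next=prev(21) | reversed so far: 37 -> 21 -> 12 -> 5
Step 5: curr=1, set curr.next=prev(37) | reversed so far: 1 -> 37 -> 21 -> 12 -> 5
Step 6: curr=16, set curr.next=prev(1) | reversed so far: 16 -> 1 -> 37 -> 21 -> 12 -> 5
Step 7: curr=14, set curr.next=prev(16) | reversed so far: 14 -> 16 -> 1 -> 37 -> 21 -> 12 -> 5

14 -> 16 -> 1 -> 37 -> 21 -> 12 -> 5 -> None


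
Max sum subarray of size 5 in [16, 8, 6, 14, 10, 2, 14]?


[0:5]: 54
[1:6]: 40
[2:7]: 46

Max: 54 at [0:5]


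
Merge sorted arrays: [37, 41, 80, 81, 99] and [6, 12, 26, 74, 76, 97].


Take 6 from B
Take 12 from B
Take 26 from B
Take 37 from A
Take 41 from A
Take 74 from B
Take 76 from B
Take 80 from A
Take 81 from A
Take 97 from B

Merged: [6, 12, 26, 37, 41, 74, 76, 80, 81, 97, 99]


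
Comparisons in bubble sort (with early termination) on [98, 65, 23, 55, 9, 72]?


Algorithm: bubble sort (with early termination)
Input: [98, 65, 23, 55, 9, 72]
Sorted: [9, 23, 55, 65, 72, 98]

15


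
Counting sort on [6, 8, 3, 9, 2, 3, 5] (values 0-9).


Input: [6, 8, 3, 9, 2, 3, 5]
Counts: [0, 0, 1, 2, 0, 1, 1, 0, 1, 1]

Sorted: [2, 3, 3, 5, 6, 8, 9]


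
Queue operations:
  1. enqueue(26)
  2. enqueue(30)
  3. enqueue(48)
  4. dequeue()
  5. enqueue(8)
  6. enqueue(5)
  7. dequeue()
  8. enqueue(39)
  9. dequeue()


enqueue(26) -> [26]
enqueue(30) -> [26, 30]
enqueue(48) -> [26, 30, 48]
dequeue()->26, [30, 48]
enqueue(8) -> [30, 48, 8]
enqueue(5) -> [30, 48, 8, 5]
dequeue()->30, [48, 8, 5]
enqueue(39) -> [48, 8, 5, 39]
dequeue()->48, [8, 5, 39]

Final queue: [8, 5, 39]


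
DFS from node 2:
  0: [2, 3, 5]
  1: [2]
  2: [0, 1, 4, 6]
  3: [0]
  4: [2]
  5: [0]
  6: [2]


Visit 2, push [6, 4, 1, 0]
Visit 0, push [5, 3]
Visit 3, push []
Visit 5, push []
Visit 1, push []
Visit 4, push []
Visit 6, push []

DFS order: [2, 0, 3, 5, 1, 4, 6]


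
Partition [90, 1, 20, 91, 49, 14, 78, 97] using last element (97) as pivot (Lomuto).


Pivot: 97
  90 <= 97: advance i (no swap)
  1 <= 97: advance i (no swap)
  20 <= 97: advance i (no swap)
  91 <= 97: advance i (no swap)
  49 <= 97: advance i (no swap)
  14 <= 97: advance i (no swap)
  78 <= 97: advance i (no swap)
Place pivot at 7: [90, 1, 20, 91, 49, 14, 78, 97]

Partitioned: [90, 1, 20, 91, 49, 14, 78, 97]


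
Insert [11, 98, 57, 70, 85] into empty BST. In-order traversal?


Insert 11: root
Insert 98: R from 11
Insert 57: R from 11 -> L from 98
Insert 70: R from 11 -> L from 98 -> R from 57
Insert 85: R from 11 -> L from 98 -> R from 57 -> R from 70

In-order: [11, 57, 70, 85, 98]


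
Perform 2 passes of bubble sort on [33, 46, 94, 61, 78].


Initial: [33, 46, 94, 61, 78]
Pass 1: [33, 46, 61, 78, 94] (2 swaps)
Pass 2: [33, 46, 61, 78, 94] (0 swaps)

After 2 passes: [33, 46, 61, 78, 94]


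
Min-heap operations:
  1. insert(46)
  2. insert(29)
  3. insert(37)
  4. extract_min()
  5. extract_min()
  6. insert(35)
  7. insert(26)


insert(46) -> [46]
insert(29) -> [29, 46]
insert(37) -> [29, 46, 37]
extract_min()->29, [37, 46]
extract_min()->37, [46]
insert(35) -> [35, 46]
insert(26) -> [26, 46, 35]

Final heap: [26, 46, 35]


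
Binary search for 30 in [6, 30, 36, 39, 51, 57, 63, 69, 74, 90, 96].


Step 1: lo=0, hi=10, mid=5, val=57
Step 2: lo=0, hi=4, mid=2, val=36
Step 3: lo=0, hi=1, mid=0, val=6
Step 4: lo=1, hi=1, mid=1, val=30

Found at index 1


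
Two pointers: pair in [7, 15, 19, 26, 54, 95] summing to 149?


lo=0(7)+hi=5(95)=102
lo=1(15)+hi=5(95)=110
lo=2(19)+hi=5(95)=114
lo=3(26)+hi=5(95)=121
lo=4(54)+hi=5(95)=149

Yes: 54+95=149


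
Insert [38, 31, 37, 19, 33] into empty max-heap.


Insert 38: [38]
Insert 31: [38, 31]
Insert 37: [38, 31, 37]
Insert 19: [38, 31, 37, 19]
Insert 33: [38, 33, 37, 19, 31]

Final heap: [38, 33, 37, 19, 31]


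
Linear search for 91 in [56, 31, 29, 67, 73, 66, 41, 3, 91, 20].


i=0: 56!=91
i=1: 31!=91
i=2: 29!=91
i=3: 67!=91
i=4: 73!=91
i=5: 66!=91
i=6: 41!=91
i=7: 3!=91
i=8: 91==91 found!

Found at 8, 9 comps


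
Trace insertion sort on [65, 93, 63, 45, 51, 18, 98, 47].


Initial: [65, 93, 63, 45, 51, 18, 98, 47]
Insert 93: [65, 93, 63, 45, 51, 18, 98, 47]
Insert 63: [63, 65, 93, 45, 51, 18, 98, 47]
Insert 45: [45, 63, 65, 93, 51, 18, 98, 47]
Insert 51: [45, 51, 63, 65, 93, 18, 98, 47]
Insert 18: [18, 45, 51, 63, 65, 93, 98, 47]
Insert 98: [18, 45, 51, 63, 65, 93, 98, 47]
Insert 47: [18, 45, 47, 51, 63, 65, 93, 98]

Sorted: [18, 45, 47, 51, 63, 65, 93, 98]


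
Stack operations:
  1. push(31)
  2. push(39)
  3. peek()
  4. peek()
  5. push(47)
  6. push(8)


push(31) -> [31]
push(39) -> [31, 39]
peek()->39
peek()->39
push(47) -> [31, 39, 47]
push(8) -> [31, 39, 47, 8]

Final stack: [31, 39, 47, 8]


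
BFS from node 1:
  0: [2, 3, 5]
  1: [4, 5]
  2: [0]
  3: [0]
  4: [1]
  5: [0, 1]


Visit 1, enqueue [4, 5]
Visit 4, enqueue []
Visit 5, enqueue [0]
Visit 0, enqueue [2, 3]
Visit 2, enqueue []
Visit 3, enqueue []

BFS order: [1, 4, 5, 0, 2, 3]


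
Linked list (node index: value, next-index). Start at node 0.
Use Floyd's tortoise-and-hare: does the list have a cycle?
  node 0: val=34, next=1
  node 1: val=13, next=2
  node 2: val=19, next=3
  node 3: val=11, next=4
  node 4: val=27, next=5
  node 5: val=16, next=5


Floyd's tortoise (slow, +1) and hare (fast, +2):
  init: slow=0, fast=0
  step 1: slow=1, fast=2
  step 2: slow=2, fast=4
  step 3: slow=3, fast=5
  step 4: slow=4, fast=5
  step 5: slow=5, fast=5
  slow == fast at node 5: cycle detected

Cycle: yes


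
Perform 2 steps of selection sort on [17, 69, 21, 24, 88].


Initial: [17, 69, 21, 24, 88]
Step 1: min=17 at 0
  Swap: [17, 69, 21, 24, 88]
Step 2: min=21 at 2
  Swap: [17, 21, 69, 24, 88]

After 2 steps: [17, 21, 69, 24, 88]


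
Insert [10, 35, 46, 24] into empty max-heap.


Insert 10: [10]
Insert 35: [35, 10]
Insert 46: [46, 10, 35]
Insert 24: [46, 24, 35, 10]

Final heap: [46, 24, 35, 10]


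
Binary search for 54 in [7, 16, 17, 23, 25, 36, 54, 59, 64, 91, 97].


Step 1: lo=0, hi=10, mid=5, val=36
Step 2: lo=6, hi=10, mid=8, val=64
Step 3: lo=6, hi=7, mid=6, val=54

Found at index 6


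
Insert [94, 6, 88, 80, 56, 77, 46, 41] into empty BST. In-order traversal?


Insert 94: root
Insert 6: L from 94
Insert 88: L from 94 -> R from 6
Insert 80: L from 94 -> R from 6 -> L from 88
Insert 56: L from 94 -> R from 6 -> L from 88 -> L from 80
Insert 77: L from 94 -> R from 6 -> L from 88 -> L from 80 -> R from 56
Insert 46: L from 94 -> R from 6 -> L from 88 -> L from 80 -> L from 56
Insert 41: L from 94 -> R from 6 -> L from 88 -> L from 80 -> L from 56 -> L from 46

In-order: [6, 41, 46, 56, 77, 80, 88, 94]


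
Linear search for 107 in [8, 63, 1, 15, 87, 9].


i=0: 8!=107
i=1: 63!=107
i=2: 1!=107
i=3: 15!=107
i=4: 87!=107
i=5: 9!=107

Not found, 6 comps


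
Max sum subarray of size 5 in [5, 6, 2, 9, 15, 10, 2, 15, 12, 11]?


[0:5]: 37
[1:6]: 42
[2:7]: 38
[3:8]: 51
[4:9]: 54
[5:10]: 50

Max: 54 at [4:9]


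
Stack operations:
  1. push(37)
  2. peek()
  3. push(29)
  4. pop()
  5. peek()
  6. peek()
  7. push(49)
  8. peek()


push(37) -> [37]
peek()->37
push(29) -> [37, 29]
pop()->29, [37]
peek()->37
peek()->37
push(49) -> [37, 49]
peek()->49

Final stack: [37, 49]


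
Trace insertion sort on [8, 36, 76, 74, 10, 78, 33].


Initial: [8, 36, 76, 74, 10, 78, 33]
Insert 36: [8, 36, 76, 74, 10, 78, 33]
Insert 76: [8, 36, 76, 74, 10, 78, 33]
Insert 74: [8, 36, 74, 76, 10, 78, 33]
Insert 10: [8, 10, 36, 74, 76, 78, 33]
Insert 78: [8, 10, 36, 74, 76, 78, 33]
Insert 33: [8, 10, 33, 36, 74, 76, 78]

Sorted: [8, 10, 33, 36, 74, 76, 78]


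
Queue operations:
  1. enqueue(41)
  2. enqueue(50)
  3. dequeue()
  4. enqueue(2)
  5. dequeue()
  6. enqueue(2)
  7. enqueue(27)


enqueue(41) -> [41]
enqueue(50) -> [41, 50]
dequeue()->41, [50]
enqueue(2) -> [50, 2]
dequeue()->50, [2]
enqueue(2) -> [2, 2]
enqueue(27) -> [2, 2, 27]

Final queue: [2, 2, 27]


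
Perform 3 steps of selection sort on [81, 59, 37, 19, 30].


Initial: [81, 59, 37, 19, 30]
Step 1: min=19 at 3
  Swap: [19, 59, 37, 81, 30]
Step 2: min=30 at 4
  Swap: [19, 30, 37, 81, 59]
Step 3: min=37 at 2
  Swap: [19, 30, 37, 81, 59]

After 3 steps: [19, 30, 37, 81, 59]


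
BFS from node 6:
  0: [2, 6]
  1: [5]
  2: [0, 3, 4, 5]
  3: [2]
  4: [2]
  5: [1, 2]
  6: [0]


Visit 6, enqueue [0]
Visit 0, enqueue [2]
Visit 2, enqueue [3, 4, 5]
Visit 3, enqueue []
Visit 4, enqueue []
Visit 5, enqueue [1]
Visit 1, enqueue []

BFS order: [6, 0, 2, 3, 4, 5, 1]


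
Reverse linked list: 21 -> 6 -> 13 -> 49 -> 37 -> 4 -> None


Step 1: curr=21, set curr.next=prev(None) | reversed so far: 21
Step 2: curr=6, set curr.next=prev(21) | reversed so far: 6 -> 21
Step 3: curr=13, set curr.next=prev(6) | reversed so far: 13 -> 6 -> 21
Step 4: curr=49, set curr.next=prev(13) | reversed so far: 49 -> 13 -> 6 -> 21
Step 5: curr=37, set curr.next=prev(49) | reversed so far: 37 -> 49 -> 13 -> 6 -> 21
Step 6: curr=4, set curr.next=prev(37) | reversed so far: 4 -> 37 -> 49 -> 13 -> 6 -> 21

4 -> 37 -> 49 -> 13 -> 6 -> 21 -> None


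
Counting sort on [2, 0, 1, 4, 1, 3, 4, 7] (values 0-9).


Input: [2, 0, 1, 4, 1, 3, 4, 7]
Counts: [1, 2, 1, 1, 2, 0, 0, 1, 0, 0]

Sorted: [0, 1, 1, 2, 3, 4, 4, 7]


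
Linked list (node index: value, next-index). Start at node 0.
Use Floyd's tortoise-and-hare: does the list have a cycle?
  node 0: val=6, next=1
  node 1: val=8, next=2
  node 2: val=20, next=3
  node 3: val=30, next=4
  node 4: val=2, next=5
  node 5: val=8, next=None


Floyd's tortoise (slow, +1) and hare (fast, +2):
  init: slow=0, fast=0
  step 1: slow=1, fast=2
  step 2: slow=2, fast=4
  step 3: fast 4->5->None, no cycle

Cycle: no


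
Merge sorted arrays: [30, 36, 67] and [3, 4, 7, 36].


Take 3 from B
Take 4 from B
Take 7 from B
Take 30 from A
Take 36 from A
Take 36 from B

Merged: [3, 4, 7, 30, 36, 36, 67]


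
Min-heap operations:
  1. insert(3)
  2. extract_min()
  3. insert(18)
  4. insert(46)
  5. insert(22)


insert(3) -> [3]
extract_min()->3, []
insert(18) -> [18]
insert(46) -> [18, 46]
insert(22) -> [18, 46, 22]

Final heap: [18, 46, 22]


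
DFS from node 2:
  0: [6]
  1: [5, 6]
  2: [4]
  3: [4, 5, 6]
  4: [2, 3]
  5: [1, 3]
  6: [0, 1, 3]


Visit 2, push [4]
Visit 4, push [3]
Visit 3, push [6, 5]
Visit 5, push [1]
Visit 1, push [6]
Visit 6, push [0]
Visit 0, push []

DFS order: [2, 4, 3, 5, 1, 6, 0]


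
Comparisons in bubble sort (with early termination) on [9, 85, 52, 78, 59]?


Algorithm: bubble sort (with early termination)
Input: [9, 85, 52, 78, 59]
Sorted: [9, 52, 59, 78, 85]

9


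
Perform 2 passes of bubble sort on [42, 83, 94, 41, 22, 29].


Initial: [42, 83, 94, 41, 22, 29]
Pass 1: [42, 83, 41, 22, 29, 94] (3 swaps)
Pass 2: [42, 41, 22, 29, 83, 94] (3 swaps)

After 2 passes: [42, 41, 22, 29, 83, 94]


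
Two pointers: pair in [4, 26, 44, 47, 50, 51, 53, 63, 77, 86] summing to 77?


lo=0(4)+hi=9(86)=90
lo=0(4)+hi=8(77)=81
lo=0(4)+hi=7(63)=67
lo=1(26)+hi=7(63)=89
lo=1(26)+hi=6(53)=79
lo=1(26)+hi=5(51)=77

Yes: 26+51=77


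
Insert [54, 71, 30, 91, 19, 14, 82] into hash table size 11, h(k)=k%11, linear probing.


Insert 54: h=10 -> slot 10
Insert 71: h=5 -> slot 5
Insert 30: h=8 -> slot 8
Insert 91: h=3 -> slot 3
Insert 19: h=8, 1 probes -> slot 9
Insert 14: h=3, 1 probes -> slot 4
Insert 82: h=5, 1 probes -> slot 6

Table: [None, None, None, 91, 14, 71, 82, None, 30, 19, 54]


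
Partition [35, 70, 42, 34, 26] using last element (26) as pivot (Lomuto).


Pivot: 26
Place pivot at 0: [26, 70, 42, 34, 35]

Partitioned: [26, 70, 42, 34, 35]


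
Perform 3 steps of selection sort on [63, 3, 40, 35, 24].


Initial: [63, 3, 40, 35, 24]
Step 1: min=3 at 1
  Swap: [3, 63, 40, 35, 24]
Step 2: min=24 at 4
  Swap: [3, 24, 40, 35, 63]
Step 3: min=35 at 3
  Swap: [3, 24, 35, 40, 63]

After 3 steps: [3, 24, 35, 40, 63]


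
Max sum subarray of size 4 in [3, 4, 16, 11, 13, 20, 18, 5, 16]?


[0:4]: 34
[1:5]: 44
[2:6]: 60
[3:7]: 62
[4:8]: 56
[5:9]: 59

Max: 62 at [3:7]


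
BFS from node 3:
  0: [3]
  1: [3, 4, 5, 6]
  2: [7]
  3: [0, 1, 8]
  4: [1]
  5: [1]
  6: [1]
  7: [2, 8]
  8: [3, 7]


Visit 3, enqueue [0, 1, 8]
Visit 0, enqueue []
Visit 1, enqueue [4, 5, 6]
Visit 8, enqueue [7]
Visit 4, enqueue []
Visit 5, enqueue []
Visit 6, enqueue []
Visit 7, enqueue [2]
Visit 2, enqueue []

BFS order: [3, 0, 1, 8, 4, 5, 6, 7, 2]


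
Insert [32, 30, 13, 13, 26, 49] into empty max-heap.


Insert 32: [32]
Insert 30: [32, 30]
Insert 13: [32, 30, 13]
Insert 13: [32, 30, 13, 13]
Insert 26: [32, 30, 13, 13, 26]
Insert 49: [49, 30, 32, 13, 26, 13]

Final heap: [49, 30, 32, 13, 26, 13]


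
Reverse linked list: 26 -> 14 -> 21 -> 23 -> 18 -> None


Step 1: curr=26, set curr.next=prev(None) | reversed so far: 26
Step 2: curr=14, set curr.next=prev(26) | reversed so far: 14 -> 26
Step 3: curr=21, set curr.next=prev(14) | reversed so far: 21 -> 14 -> 26
Step 4: curr=23, set curr.next=prev(21) | reversed so far: 23 -> 21 -> 14 -> 26
Step 5: curr=18, set curr.next=prev(23) | reversed so far: 18 -> 23 -> 21 -> 14 -> 26

18 -> 23 -> 21 -> 14 -> 26 -> None


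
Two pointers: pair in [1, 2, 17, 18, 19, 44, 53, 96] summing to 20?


lo=0(1)+hi=7(96)=97
lo=0(1)+hi=6(53)=54
lo=0(1)+hi=5(44)=45
lo=0(1)+hi=4(19)=20

Yes: 1+19=20


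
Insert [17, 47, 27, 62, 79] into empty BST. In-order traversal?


Insert 17: root
Insert 47: R from 17
Insert 27: R from 17 -> L from 47
Insert 62: R from 17 -> R from 47
Insert 79: R from 17 -> R from 47 -> R from 62

In-order: [17, 27, 47, 62, 79]


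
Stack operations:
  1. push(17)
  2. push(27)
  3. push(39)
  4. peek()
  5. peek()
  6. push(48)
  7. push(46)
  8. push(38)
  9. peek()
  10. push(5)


push(17) -> [17]
push(27) -> [17, 27]
push(39) -> [17, 27, 39]
peek()->39
peek()->39
push(48) -> [17, 27, 39, 48]
push(46) -> [17, 27, 39, 48, 46]
push(38) -> [17, 27, 39, 48, 46, 38]
peek()->38
push(5) -> [17, 27, 39, 48, 46, 38, 5]

Final stack: [17, 27, 39, 48, 46, 38, 5]


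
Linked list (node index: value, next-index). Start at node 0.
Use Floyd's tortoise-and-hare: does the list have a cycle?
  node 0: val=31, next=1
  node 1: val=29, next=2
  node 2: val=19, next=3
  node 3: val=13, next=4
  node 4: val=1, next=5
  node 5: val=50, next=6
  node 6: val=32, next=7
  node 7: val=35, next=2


Floyd's tortoise (slow, +1) and hare (fast, +2):
  init: slow=0, fast=0
  step 1: slow=1, fast=2
  step 2: slow=2, fast=4
  step 3: slow=3, fast=6
  step 4: slow=4, fast=2
  step 5: slow=5, fast=4
  step 6: slow=6, fast=6
  slow == fast at node 6: cycle detected

Cycle: yes
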